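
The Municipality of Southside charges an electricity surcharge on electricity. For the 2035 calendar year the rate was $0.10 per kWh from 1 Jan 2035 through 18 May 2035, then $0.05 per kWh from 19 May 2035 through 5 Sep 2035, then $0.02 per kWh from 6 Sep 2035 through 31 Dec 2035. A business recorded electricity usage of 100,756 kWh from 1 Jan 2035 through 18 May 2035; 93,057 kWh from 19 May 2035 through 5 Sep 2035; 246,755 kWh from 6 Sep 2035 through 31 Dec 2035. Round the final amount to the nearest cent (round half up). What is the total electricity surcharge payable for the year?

$19,663.55

1 Jan – 18 May 2035: 100,756 kWh at $0.10/kWh → $10,075.60
19 May – 5 Sep 2035: 93,057 kWh at $0.05/kWh → $4,652.85
6 Sep – 31 Dec 2035: 246,755 kWh at $0.02/kWh → $4,935.10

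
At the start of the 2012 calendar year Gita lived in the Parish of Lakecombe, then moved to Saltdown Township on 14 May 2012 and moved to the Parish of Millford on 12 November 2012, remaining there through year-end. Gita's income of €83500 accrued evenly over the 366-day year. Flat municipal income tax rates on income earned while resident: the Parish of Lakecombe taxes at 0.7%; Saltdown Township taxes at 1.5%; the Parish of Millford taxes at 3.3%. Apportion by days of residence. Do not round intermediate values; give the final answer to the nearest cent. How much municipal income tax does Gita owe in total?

The Parish of Lakecombe, 1 January – 13 May 2012: 134 days → €83500 × 0.7% × 134/366 = €213.9973
Saltdown Township, 14 May – 11 November 2012: 182 days → €83500 × 1.5% × 182/366 = €622.8279
The Parish of Millford, 12 November – 31 December 2012: 50 days → €83500 × 3.3% × 50/366 = €376.4344
Total = €1213.2596

€1213.26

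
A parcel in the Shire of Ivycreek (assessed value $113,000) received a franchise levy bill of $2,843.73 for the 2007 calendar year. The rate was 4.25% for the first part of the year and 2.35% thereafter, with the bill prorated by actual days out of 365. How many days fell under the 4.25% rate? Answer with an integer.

32 days

Let d = days at the first rate; then 365 − d days at the second rate.
$113,000 × [4.25%·d + 2.35%·(365−d)] / 365 = $2,843.73
Solving gives d = 32, so the new rate took effect on February 2, 2007.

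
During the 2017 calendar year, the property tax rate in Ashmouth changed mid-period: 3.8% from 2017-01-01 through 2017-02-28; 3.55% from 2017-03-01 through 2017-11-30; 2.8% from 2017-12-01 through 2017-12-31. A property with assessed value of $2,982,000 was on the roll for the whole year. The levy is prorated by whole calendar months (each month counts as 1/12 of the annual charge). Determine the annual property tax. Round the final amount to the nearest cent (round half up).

2017-01-01 to 2017-02-28: 2 months at 3.8% → $2,982,000 × 3.8% × 2/12 = $18,886.0000
2017-03-01 to 2017-11-30: 9 months at 3.55% → $2,982,000 × 3.55% × 9/12 = $79,395.7500
2017-12-01 to 2017-12-31: 1 month at 2.8% → $2,982,000 × 2.8% × 1/12 = $6,958.0000
Total = $105,239.7500

$105,239.75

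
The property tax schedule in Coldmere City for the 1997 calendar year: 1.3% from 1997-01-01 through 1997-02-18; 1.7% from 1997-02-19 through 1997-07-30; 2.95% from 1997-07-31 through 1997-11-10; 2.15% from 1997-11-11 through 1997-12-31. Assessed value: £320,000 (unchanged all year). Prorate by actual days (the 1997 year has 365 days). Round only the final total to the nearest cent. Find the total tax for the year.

1997-01-01 to 1997-02-18: 49 days at 1.3% → £320,000 × 1.3% × 49/365 = £558.4658
1997-02-19 to 1997-07-30: 162 days at 1.7% → £320,000 × 1.7% × 162/365 = £2,414.4658
1997-07-31 to 1997-11-10: 103 days at 2.95% → £320,000 × 2.95% × 103/365 = £2,663.8904
1997-11-11 to 1997-12-31: 51 days at 2.15% → £320,000 × 2.15% × 51/365 = £961.3151
Total = £6,598.1370

£6,598.14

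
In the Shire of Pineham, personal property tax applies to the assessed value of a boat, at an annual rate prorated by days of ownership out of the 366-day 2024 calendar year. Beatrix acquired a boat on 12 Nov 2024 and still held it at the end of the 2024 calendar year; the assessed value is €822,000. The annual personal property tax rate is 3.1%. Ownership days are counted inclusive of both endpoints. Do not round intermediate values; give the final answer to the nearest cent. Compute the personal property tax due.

Days held (12 Nov – 31 Dec 2024): 50 out of 366
Tax = €822,000 × 3.1% × 50/366 = €3,481.1475

€3,481.15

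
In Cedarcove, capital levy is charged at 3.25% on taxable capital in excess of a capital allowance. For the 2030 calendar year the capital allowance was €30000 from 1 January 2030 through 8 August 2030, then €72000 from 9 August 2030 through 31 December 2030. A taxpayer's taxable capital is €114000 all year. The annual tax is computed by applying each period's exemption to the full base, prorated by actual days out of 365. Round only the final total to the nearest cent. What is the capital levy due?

1 January – 8 August 2030: 220 days, exemption €30000 → (€114000 − €30000) × 3.25% × 220/365 = €1645.4795
9 August – 31 December 2030: 145 days, exemption €72000 → (€114000 − €72000) × 3.25% × 145/365 = €542.2603
Total = €2187.7397

€2187.74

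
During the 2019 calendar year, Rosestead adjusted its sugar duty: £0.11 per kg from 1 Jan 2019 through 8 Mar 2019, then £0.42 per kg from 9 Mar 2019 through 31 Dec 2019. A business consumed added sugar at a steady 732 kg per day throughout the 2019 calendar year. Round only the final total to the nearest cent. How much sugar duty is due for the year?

1 Jan – 8 Mar 2019: 67 days × 732 kg/day = 49,044 kg at £0.11/kg → £5394.84
9 Mar – 31 Dec 2019: 298 days × 732 kg/day = 218,136 kg at £0.42/kg → £91617.12

£97011.96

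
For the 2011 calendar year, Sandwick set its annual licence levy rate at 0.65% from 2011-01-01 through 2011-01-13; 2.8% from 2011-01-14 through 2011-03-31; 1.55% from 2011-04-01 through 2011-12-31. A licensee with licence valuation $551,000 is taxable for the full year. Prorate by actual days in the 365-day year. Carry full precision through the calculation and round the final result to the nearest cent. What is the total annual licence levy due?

2011-01-01 to 2011-01-13: 13 days at 0.65% → $551,000 × 0.65% × 13/365 = $127.5603
2011-01-14 to 2011-03-31: 77 days at 2.8% → $551,000 × 2.8% × 77/365 = $3,254.6740
2011-04-01 to 2011-12-31: 275 days at 1.55% → $551,000 × 1.55% × 275/365 = $6,434.6233
Total = $9,816.8575

$9,816.86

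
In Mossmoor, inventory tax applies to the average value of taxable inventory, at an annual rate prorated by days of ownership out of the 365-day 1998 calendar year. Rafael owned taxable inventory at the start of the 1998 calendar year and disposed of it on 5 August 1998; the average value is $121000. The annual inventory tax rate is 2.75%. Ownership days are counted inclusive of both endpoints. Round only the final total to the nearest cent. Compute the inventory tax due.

$1978.27

Days held (1 January – 5 August 1998): 217 out of 365
Tax = $121000 × 2.75% × 217/365 = $1978.2671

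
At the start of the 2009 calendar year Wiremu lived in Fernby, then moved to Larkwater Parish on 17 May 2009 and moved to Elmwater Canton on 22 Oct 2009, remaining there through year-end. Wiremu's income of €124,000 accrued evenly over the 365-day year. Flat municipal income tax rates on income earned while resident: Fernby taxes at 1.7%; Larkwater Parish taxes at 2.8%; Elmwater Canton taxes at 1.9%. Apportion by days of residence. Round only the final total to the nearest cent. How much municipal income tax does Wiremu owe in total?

Fernby, 1 Jan – 16 May 2009: 136 days → €124,000 × 1.7% × 136/365 = €785.4466
Larkwater Parish, 17 May – 21 Oct 2009: 158 days → €124,000 × 2.8% × 158/365 = €1,502.9479
Elmwater Canton, 22 Oct – 31 Dec 2009: 71 days → €124,000 × 1.9% × 71/365 = €458.2904
Total = €2,746.6849

€2,746.68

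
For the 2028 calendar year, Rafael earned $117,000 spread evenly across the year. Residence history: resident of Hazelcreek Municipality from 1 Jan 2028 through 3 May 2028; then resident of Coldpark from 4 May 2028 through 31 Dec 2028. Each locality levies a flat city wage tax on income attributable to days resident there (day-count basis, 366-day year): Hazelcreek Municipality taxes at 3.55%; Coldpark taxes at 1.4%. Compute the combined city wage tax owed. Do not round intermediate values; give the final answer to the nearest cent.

$2,490.25

Hazelcreek Municipality, 1 Jan – 3 May 2028: 124 days → $117,000 × 3.55% × 124/366 = $1,407.1967
Coldpark, 4 May – 31 Dec 2028: 242 days → $117,000 × 1.4% × 242/366 = $1,083.0492
Total = $2,490.2459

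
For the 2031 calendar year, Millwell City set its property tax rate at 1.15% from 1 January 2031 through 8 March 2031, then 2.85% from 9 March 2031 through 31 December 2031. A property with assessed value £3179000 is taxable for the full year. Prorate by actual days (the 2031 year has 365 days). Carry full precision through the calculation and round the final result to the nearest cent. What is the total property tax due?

1 January – 8 March 2031: 67 days at 1.15% → £3179000 × 1.15% × 67/365 = £6710.7384
9 March – 31 December 2031: 298 days at 2.85% → £3179000 × 2.85% × 298/365 = £73970.5397
Total = £80681.2781

£80681.28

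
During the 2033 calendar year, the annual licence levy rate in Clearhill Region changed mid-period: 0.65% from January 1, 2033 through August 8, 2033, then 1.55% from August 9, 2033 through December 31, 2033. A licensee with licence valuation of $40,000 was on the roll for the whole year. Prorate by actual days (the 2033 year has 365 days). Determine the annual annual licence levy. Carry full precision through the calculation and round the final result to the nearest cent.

$403.01

January 1 – August 8, 2033: 220 days at 0.65% → $40,000 × 0.65% × 220/365 = $156.7123
August 9 – December 31, 2033: 145 days at 1.55% → $40,000 × 1.55% × 145/365 = $246.3014
Total = $403.0137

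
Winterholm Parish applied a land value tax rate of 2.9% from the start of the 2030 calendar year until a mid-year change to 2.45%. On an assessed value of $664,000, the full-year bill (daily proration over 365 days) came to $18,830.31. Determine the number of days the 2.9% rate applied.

313 days

Let d = days at the first rate; then 365 − d days at the second rate.
$664,000 × [2.9%·d + 2.45%·(365−d)] / 365 = $18,830.31
Solving gives d = 313, so the new rate took effect on 10 Nov 2030.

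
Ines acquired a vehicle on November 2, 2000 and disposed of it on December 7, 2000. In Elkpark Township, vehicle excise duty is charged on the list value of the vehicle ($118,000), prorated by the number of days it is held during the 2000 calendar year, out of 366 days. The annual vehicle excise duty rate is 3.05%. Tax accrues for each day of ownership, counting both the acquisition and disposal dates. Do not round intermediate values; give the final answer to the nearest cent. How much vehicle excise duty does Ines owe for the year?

Days held (November 2 – December 7, 2000): 36 out of 366
Tax = $118,000 × 3.05% × 36/366 = $354.0000

$354.00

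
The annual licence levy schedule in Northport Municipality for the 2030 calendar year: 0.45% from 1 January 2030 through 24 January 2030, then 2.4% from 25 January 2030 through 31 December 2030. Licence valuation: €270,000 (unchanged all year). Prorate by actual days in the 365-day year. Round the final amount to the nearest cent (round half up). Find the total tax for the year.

1 January – 24 January 2030: 24 days at 0.45% → €270,000 × 0.45% × 24/365 = €79.8904
25 January – 31 December 2030: 341 days at 2.4% → €270,000 × 2.4% × 341/365 = €6,053.9178
Total = €6,133.8082

€6,133.81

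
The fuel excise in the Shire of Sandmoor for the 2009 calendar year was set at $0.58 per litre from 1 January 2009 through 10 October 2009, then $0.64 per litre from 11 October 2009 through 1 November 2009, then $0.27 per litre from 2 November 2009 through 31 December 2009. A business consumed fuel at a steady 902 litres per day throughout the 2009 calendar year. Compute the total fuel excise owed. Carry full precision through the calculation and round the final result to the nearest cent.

$175,366.84

1 January – 10 October 2009: 283 days × 902 litres/day = 255,266 litres at $0.58/litre → $148,054.28
11 October – 1 November 2009: 22 days × 902 litres/day = 19,844 litres at $0.64/litre → $12,700.16
2 November – 31 December 2009: 60 days × 902 litres/day = 54,120 litres at $0.27/litre → $14,612.40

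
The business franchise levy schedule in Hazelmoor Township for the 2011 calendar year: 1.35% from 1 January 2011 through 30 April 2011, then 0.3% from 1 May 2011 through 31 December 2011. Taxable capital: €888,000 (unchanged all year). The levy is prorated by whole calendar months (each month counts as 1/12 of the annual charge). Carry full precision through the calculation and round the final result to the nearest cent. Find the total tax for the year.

1 January – 30 April 2011: 4 months at 1.35% → €888,000 × 1.35% × 4/12 = €3,996.0000
1 May – 31 December 2011: 8 months at 0.3% → €888,000 × 0.3% × 8/12 = €1,776.0000
Total = €5,772.0000

€5,772.00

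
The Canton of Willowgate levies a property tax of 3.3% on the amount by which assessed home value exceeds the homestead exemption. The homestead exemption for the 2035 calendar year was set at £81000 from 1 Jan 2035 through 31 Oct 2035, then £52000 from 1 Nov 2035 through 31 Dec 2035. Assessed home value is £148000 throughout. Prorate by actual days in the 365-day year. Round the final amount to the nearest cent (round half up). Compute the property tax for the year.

£2370.94

1 Jan – 31 Oct 2035: 304 days, exemption £81000 → (£148000 − £81000) × 3.3% × 304/365 = £1841.4904
1 Nov – 31 Dec 2035: 61 days, exemption £52000 → (£148000 − £52000) × 3.3% × 61/365 = £529.4466
Total = £2370.9370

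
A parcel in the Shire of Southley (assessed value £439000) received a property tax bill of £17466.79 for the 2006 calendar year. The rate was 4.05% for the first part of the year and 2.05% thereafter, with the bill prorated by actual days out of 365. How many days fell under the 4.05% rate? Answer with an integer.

Let d = days at the first rate; then 365 − d days at the second rate.
£439000 × [4.05%·d + 2.05%·(365−d)] / 365 = £17466.79
Solving gives d = 352, so the new rate took effect on December 19, 2006.

352 days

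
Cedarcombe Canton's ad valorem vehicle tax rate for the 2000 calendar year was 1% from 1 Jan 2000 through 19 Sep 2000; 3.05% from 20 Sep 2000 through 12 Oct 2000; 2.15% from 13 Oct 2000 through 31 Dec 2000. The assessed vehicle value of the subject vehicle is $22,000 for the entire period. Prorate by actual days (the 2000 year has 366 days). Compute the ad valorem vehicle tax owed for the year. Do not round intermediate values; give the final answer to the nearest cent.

$303.64

1 Jan – 19 Sep 2000: 263 days at 1% → $22,000 × 1% × 263/366 = $158.0874
20 Sep – 12 Oct 2000: 23 days at 3.05% → $22,000 × 3.05% × 23/366 = $42.1667
13 Oct – 31 Dec 2000: 80 days at 2.15% → $22,000 × 2.15% × 80/366 = $103.3880
Total = $303.6421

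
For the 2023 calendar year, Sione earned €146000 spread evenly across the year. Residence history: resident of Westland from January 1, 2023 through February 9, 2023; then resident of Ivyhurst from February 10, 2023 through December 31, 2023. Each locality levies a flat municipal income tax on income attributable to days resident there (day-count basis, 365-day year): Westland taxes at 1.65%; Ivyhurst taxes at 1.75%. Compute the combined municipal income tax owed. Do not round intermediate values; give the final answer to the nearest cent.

Westland, January 1 – February 9, 2023: 40 days → €146000 × 1.65% × 40/365 = €264.0000
Ivyhurst, February 10 – December 31, 2023: 325 days → €146000 × 1.75% × 325/365 = €2275.0000
Total = €2539.0000

€2539.00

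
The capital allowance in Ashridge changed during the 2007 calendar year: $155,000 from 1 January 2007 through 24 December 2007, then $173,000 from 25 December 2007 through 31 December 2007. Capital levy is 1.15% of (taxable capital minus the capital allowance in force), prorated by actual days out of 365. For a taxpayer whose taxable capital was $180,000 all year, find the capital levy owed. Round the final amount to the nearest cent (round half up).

$283.53

1 January – 24 December 2007: 358 days, exemption $155,000 → ($180,000 − $155,000) × 1.15% × 358/365 = $281.9863
25 December – 31 December 2007: 7 days, exemption $173,000 → ($180,000 − $173,000) × 1.15% × 7/365 = $1.5438
Total = $283.5301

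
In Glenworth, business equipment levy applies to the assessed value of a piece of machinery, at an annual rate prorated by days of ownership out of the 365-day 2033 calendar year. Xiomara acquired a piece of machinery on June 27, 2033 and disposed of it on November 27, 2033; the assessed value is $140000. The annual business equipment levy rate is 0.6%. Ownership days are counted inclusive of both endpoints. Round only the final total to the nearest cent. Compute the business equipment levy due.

$354.41

Days held (June 27 – November 27, 2033): 154 out of 365
Tax = $140000 × 0.6% × 154/365 = $354.4110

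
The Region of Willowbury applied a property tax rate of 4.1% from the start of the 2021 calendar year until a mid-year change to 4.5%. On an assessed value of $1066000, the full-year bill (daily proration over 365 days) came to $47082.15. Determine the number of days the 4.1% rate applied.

Let d = days at the first rate; then 365 − d days at the second rate.
$1066000 × [4.1%·d + 4.5%·(365−d)] / 365 = $47082.15
Solving gives d = 76, so the new rate took effect on 18 Mar 2021.

76 days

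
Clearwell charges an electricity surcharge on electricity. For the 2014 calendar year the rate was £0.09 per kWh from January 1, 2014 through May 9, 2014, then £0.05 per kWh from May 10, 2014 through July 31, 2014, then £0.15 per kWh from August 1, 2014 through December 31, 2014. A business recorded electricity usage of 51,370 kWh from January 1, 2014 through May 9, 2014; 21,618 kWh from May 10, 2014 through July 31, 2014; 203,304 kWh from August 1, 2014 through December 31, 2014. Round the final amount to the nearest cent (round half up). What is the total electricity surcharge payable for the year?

£36,199.80

January 1 – May 9, 2014: 51,370 kWh at £0.09/kWh → £4,623.30
May 10 – July 31, 2014: 21,618 kWh at £0.05/kWh → £1,080.90
August 1 – December 31, 2014: 203,304 kWh at £0.15/kWh → £30,495.60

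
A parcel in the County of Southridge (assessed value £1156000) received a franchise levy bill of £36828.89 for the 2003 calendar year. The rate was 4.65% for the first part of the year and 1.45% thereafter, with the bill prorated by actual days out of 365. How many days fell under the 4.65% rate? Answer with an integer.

Let d = days at the first rate; then 365 − d days at the second rate.
£1156000 × [4.65%·d + 1.45%·(365−d)] / 365 = £36828.89
Solving gives d = 198, so the new rate took effect on 18 Jul 2003.

198 days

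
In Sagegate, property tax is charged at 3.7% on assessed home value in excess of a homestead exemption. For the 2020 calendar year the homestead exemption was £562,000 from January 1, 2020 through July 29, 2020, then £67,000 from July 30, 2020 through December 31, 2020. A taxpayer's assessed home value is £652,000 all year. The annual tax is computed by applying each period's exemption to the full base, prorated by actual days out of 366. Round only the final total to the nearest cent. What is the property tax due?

£11,086.35

January 1 – July 29, 2020: 211 days, exemption £562,000 → (£652,000 − £562,000) × 3.7% × 211/366 = £1,919.7541
July 30 – December 31, 2020: 155 days, exemption £67,000 → (£652,000 − £67,000) × 3.7% × 155/366 = £9,166.5984
Total = £11,086.3525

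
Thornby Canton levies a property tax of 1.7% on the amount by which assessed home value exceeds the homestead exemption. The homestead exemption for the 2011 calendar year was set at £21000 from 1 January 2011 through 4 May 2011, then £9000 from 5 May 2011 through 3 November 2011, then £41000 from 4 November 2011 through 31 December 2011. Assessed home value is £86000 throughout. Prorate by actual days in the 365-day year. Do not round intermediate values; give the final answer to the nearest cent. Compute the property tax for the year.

1 January – 4 May 2011: 124 days, exemption £21000 → (£86000 − £21000) × 1.7% × 124/365 = £375.3973
5 May – 3 November 2011: 183 days, exemption £9000 → (£86000 − £9000) × 1.7% × 183/365 = £656.2932
4 November – 31 December 2011: 58 days, exemption £41000 → (£86000 − £41000) × 1.7% × 58/365 = £121.5616
Total = £1153.2521

£1153.25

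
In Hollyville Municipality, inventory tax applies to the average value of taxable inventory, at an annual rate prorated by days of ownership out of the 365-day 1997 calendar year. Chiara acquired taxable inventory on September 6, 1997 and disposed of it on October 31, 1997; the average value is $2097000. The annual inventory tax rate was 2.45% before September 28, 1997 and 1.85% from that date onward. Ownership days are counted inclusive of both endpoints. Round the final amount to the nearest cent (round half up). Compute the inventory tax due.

September 6 – September 27, 1997: 22 days at 2.45% → $2097000 × 2.45% × 22/365 = $3096.6658
September 28 – October 31, 1997: 34 days at 1.85% → $2097000 × 1.85% × 34/365 = $3613.7342
Total = $6710.4000

$6710.40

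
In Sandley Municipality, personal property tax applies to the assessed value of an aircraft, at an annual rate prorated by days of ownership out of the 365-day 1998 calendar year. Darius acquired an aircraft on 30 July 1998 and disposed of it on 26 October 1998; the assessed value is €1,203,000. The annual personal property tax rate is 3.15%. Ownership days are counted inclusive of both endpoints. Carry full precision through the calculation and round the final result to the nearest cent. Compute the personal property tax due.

Days held (30 July – 26 October 1998): 89 out of 365
Tax = €1,203,000 × 3.15% × 89/365 = €9,240.0288

€9,240.03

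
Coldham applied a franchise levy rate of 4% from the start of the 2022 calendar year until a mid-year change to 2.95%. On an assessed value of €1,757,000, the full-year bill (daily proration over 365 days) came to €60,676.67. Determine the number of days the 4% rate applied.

175 days

Let d = days at the first rate; then 365 − d days at the second rate.
€1,757,000 × [4%·d + 2.95%·(365−d)] / 365 = €60,676.67
Solving gives d = 175, so the new rate took effect on 25 June 2022.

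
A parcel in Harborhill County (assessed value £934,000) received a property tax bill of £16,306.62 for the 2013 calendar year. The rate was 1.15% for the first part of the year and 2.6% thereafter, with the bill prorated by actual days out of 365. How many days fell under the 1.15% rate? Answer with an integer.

Let d = days at the first rate; then 365 − d days at the second rate.
£934,000 × [1.15%·d + 2.6%·(365−d)] / 365 = £16,306.62
Solving gives d = 215, so the new rate took effect on August 4, 2013.

215 days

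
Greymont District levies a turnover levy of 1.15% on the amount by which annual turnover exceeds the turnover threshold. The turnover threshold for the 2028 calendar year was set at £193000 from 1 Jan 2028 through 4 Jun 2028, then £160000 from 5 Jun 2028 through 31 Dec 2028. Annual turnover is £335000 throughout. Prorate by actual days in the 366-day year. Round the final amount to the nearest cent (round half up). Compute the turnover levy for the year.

1 Jan – 4 Jun 2028: 156 days, exemption £193000 → (£335000 − £193000) × 1.15% × 156/366 = £696.0328
5 Jun – 31 Dec 2028: 210 days, exemption £160000 → (£335000 − £160000) × 1.15% × 210/366 = £1154.7131
Total = £1850.7459

£1850.75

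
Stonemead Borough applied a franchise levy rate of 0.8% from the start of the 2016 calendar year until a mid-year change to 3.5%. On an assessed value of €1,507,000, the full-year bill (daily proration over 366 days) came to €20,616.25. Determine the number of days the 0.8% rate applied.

289 days

Let d = days at the first rate; then 366 − d days at the second rate.
€1,507,000 × [0.8%·d + 3.5%·(366−d)] / 366 = €20,616.25
Solving gives d = 289, so the new rate took effect on 16 Oct 2016.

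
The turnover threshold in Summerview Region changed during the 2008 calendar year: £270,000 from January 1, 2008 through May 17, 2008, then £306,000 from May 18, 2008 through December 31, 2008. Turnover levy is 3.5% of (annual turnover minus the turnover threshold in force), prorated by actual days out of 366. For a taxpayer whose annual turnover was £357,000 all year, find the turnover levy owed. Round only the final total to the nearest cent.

January 1 – May 17, 2008: 138 days, exemption £270,000 → (£357,000 − £270,000) × 3.5% × 138/366 = £1,148.1148
May 18 – December 31, 2008: 228 days, exemption £306,000 → (£357,000 − £306,000) × 3.5% × 228/366 = £1,111.9672
Total = £2,260.0820

£2,260.08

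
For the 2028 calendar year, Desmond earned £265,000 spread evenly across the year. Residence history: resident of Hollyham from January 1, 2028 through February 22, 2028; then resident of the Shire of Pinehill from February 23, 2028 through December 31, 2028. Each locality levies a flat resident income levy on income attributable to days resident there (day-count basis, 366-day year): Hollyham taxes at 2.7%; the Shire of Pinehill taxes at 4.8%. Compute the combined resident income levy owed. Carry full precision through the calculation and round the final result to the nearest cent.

Hollyham, January 1 – February 22, 2028: 53 days → £265,000 × 2.7% × 53/366 = £1,036.1066
The Shire of Pinehill, February 23 – December 31, 2028: 313 days → £265,000 × 4.8% × 313/366 = £10,878.0328
Total = £11,914.1393

£11,914.14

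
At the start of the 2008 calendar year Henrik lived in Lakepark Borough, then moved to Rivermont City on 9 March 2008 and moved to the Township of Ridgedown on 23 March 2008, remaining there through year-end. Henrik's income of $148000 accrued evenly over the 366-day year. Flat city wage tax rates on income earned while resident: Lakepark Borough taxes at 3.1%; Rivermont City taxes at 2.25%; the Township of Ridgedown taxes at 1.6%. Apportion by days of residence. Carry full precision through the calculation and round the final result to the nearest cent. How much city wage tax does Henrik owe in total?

Lakepark Borough, 1 January – 8 March 2008: 68 days → $148000 × 3.1% × 68/366 = $852.4153
Rivermont City, 9 March – 22 March 2008: 14 days → $148000 × 2.25% × 14/366 = $127.3770
The Township of Ridgedown, 23 March – 31 December 2008: 284 days → $148000 × 1.6% × 284/366 = $1837.4645
Total = $2817.2568

$2817.26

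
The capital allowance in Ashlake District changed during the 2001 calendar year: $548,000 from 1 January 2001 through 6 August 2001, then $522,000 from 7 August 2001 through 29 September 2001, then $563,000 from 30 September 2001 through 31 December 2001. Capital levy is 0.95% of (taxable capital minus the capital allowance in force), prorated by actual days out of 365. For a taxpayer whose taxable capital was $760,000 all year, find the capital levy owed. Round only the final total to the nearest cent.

1 January – 6 August 2001: 218 days, exemption $548,000 → ($760,000 − $548,000) × 0.95% × 218/365 = $1,202.8822
7 August – 29 September 2001: 54 days, exemption $522,000 → ($760,000 − $522,000) × 0.95% × 54/365 = $334.5041
30 September – 31 December 2001: 93 days, exemption $563,000 → ($760,000 − $563,000) × 0.95% × 93/365 = $476.8479
Total = $2,014.2342

$2,014.23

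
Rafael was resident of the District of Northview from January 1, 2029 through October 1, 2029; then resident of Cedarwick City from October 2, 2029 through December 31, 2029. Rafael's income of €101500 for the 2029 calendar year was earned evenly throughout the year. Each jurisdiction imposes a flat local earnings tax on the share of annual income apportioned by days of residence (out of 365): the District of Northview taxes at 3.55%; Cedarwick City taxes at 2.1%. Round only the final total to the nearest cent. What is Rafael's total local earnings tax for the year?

The District of Northview, January 1 – October 1, 2029: 274 days → €101500 × 3.55% × 274/365 = €2704.9055
Cedarwick City, October 2 – December 31, 2029: 91 days → €101500 × 2.1% × 91/365 = €531.4151
Total = €3236.3205

€3236.32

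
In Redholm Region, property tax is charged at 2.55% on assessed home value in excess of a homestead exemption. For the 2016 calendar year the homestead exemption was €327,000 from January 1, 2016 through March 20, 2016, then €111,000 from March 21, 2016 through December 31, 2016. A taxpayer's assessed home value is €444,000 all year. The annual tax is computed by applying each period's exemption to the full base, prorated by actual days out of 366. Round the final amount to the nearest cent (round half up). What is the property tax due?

€7,287.57

January 1 – March 20, 2016: 80 days, exemption €327,000 → (€444,000 − €327,000) × 2.55% × 80/366 = €652.1311
March 21 – December 31, 2016: 286 days, exemption €111,000 → (€444,000 − €111,000) × 2.55% × 286/366 = €6,635.4344
Total = €7,287.5656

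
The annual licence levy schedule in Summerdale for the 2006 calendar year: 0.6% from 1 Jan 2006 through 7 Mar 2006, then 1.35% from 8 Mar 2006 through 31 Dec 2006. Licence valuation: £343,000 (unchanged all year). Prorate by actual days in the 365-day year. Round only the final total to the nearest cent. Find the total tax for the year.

£4,165.34

1 Jan – 7 Mar 2006: 66 days at 0.6% → £343,000 × 0.6% × 66/365 = £372.1315
8 Mar – 31 Dec 2006: 299 days at 1.35% → £343,000 × 1.35% × 299/365 = £3,793.2041
Total = £4,165.3356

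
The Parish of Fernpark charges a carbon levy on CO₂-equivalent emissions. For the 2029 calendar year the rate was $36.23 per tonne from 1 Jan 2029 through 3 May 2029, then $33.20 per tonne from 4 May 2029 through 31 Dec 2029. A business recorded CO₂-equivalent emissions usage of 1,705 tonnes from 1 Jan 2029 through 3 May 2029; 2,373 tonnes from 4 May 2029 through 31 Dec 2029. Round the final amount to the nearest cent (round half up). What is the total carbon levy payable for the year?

1 Jan – 3 May 2029: 1,705 tonnes at $36.23/tonne → $61,772.15
4 May – 31 Dec 2029: 2,373 tonnes at $33.20/tonne → $78,783.60

$140,555.75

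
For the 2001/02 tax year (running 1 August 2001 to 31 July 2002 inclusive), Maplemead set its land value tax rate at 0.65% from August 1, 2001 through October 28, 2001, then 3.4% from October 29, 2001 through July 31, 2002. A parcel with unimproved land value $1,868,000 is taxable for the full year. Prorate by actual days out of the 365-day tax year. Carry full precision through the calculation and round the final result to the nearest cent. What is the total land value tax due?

August 1 – October 28, 2001: 89 days at 0.65% → $1,868,000 × 0.65% × 89/365 = $2,960.6521
October 29, 2001 – July 31, 2002: 276 days at 3.4% → $1,868,000 × 3.4% × 276/365 = $48,025.5123
Total = $50,986.1644

$50,986.16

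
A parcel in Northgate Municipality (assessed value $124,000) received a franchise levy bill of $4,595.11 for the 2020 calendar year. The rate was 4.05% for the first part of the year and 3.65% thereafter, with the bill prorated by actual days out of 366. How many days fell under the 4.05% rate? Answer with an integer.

Let d = days at the first rate; then 366 − d days at the second rate.
$124,000 × [4.05%·d + 3.65%·(366−d)] / 366 = $4,595.11
Solving gives d = 51, so the new rate took effect on 21 Feb 2020.

51 days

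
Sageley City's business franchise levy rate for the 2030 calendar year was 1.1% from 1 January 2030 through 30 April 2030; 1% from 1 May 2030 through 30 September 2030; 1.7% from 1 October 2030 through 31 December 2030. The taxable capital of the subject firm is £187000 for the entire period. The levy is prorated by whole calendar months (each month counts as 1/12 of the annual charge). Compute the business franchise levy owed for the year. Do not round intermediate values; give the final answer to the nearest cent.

£2259.58

1 January – 30 April 2030: 4 months at 1.1% → £187000 × 1.1% × 4/12 = £685.6667
1 May – 30 September 2030: 5 months at 1% → £187000 × 1% × 5/12 = £779.1667
1 October – 31 December 2030: 3 months at 1.7% → £187000 × 1.7% × 3/12 = £794.7500
Total = £2259.5833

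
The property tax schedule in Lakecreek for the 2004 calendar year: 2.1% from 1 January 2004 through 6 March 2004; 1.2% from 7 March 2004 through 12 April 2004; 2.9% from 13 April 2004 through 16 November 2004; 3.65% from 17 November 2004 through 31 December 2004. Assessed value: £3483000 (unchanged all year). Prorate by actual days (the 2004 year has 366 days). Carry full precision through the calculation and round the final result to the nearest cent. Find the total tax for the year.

£93208.32

1 January – 6 March 2004: 66 days at 2.1% → £3483000 × 2.1% × 66/366 = £13189.7213
7 March – 12 April 2004: 37 days at 1.2% → £3483000 × 1.2% × 37/366 = £4225.2787
13 April – 16 November 2004: 218 days at 2.9% → £3483000 × 2.9% × 218/366 = £60162.6393
17 November – 31 December 2004: 45 days at 3.65% → £3483000 × 3.65% × 45/366 = £15630.6762
Total = £93208.3156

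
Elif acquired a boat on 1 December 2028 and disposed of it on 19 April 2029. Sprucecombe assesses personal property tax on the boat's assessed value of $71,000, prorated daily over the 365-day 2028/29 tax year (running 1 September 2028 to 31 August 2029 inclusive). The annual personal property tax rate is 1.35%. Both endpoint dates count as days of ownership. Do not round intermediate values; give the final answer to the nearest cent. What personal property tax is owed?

Days held (1 December 2028 – 19 April 2029): 140 out of 365
Tax = $71,000 × 1.35% × 140/365 = $367.6438

$367.64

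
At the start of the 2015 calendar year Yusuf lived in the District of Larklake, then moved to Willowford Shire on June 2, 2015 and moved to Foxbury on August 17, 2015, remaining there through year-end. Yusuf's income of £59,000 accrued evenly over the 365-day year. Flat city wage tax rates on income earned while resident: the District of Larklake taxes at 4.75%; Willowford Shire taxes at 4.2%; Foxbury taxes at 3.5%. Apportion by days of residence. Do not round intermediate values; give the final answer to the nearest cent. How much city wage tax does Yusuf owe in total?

£2,458.12

The District of Larklake, January 1 – June 1, 2015: 152 days → £59,000 × 4.75% × 152/365 = £1,167.0685
Willowford Shire, June 2 – August 16, 2015: 76 days → £59,000 × 4.2% × 76/365 = £515.9671
Foxbury, August 17 – December 31, 2015: 137 days → £59,000 × 3.5% × 137/365 = £775.0822
Total = £2,458.1178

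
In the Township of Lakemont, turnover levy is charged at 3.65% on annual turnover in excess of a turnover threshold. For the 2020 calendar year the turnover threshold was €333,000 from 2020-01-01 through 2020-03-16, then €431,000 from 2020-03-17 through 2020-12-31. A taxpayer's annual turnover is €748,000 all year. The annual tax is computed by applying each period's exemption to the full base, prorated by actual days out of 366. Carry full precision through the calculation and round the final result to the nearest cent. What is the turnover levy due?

2020-01-01 to 2020-03-16: 76 days, exemption €333,000 → (€748,000 − €333,000) × 3.65% × 76/366 = €3,145.3825
2020-03-17 to 2020-12-31: 290 days, exemption €431,000 → (€748,000 − €431,000) × 3.65% × 290/366 = €9,167.8825
Total = €12,313.2650

€12,313.27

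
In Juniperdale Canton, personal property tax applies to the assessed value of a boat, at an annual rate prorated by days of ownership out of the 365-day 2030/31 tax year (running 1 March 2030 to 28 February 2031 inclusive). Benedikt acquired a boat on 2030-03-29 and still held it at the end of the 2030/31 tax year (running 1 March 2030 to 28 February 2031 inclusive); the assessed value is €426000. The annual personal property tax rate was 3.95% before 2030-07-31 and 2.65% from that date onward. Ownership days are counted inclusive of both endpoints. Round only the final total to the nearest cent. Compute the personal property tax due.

€12304.40

2030-03-29 to 2030-07-30: 124 days at 3.95% → €426000 × 3.95% × 124/365 = €5716.5699
2030-07-31 to 2031-02-28: 213 days at 2.65% → €426000 × 2.65% × 213/365 = €6587.8274
Total = €12304.3973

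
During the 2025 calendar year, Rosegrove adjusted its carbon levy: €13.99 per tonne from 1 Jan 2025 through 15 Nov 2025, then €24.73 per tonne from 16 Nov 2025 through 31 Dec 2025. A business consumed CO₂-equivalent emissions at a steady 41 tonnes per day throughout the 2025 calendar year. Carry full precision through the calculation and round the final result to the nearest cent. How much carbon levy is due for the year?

1 Jan – 15 Nov 2025: 319 days × 41 tonnes/day = 13,079 tonnes at €13.99/tonne → €182,975.21
16 Nov – 31 Dec 2025: 46 days × 41 tonnes/day = 1,886 tonnes at €24.73/tonne → €46,640.78

€229,615.99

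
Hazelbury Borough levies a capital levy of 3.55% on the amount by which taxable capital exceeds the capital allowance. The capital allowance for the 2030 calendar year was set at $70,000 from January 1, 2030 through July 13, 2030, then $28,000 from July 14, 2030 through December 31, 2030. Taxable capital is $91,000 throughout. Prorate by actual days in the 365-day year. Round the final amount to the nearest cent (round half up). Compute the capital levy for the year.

January 1 – July 13, 2030: 194 days, exemption $70,000 → ($91,000 − $70,000) × 3.55% × 194/365 = $396.2384
July 14 – December 31, 2030: 171 days, exemption $28,000 → ($91,000 − $28,000) × 3.55% × 171/365 = $1,047.7849
Total = $1,444.0233

$1,444.02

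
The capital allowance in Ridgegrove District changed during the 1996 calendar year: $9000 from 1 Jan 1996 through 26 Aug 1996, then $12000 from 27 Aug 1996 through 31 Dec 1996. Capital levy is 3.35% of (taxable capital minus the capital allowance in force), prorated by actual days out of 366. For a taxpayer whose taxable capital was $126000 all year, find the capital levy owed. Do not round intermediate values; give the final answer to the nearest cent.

$3884.63

1 Jan – 26 Aug 1996: 239 days, exemption $9000 → ($126000 − $9000) × 3.35% × 239/366 = $2559.4549
27 Aug – 31 Dec 1996: 127 days, exemption $12000 → ($126000 − $12000) × 3.35% × 127/366 = $1325.1721
Total = $3884.6270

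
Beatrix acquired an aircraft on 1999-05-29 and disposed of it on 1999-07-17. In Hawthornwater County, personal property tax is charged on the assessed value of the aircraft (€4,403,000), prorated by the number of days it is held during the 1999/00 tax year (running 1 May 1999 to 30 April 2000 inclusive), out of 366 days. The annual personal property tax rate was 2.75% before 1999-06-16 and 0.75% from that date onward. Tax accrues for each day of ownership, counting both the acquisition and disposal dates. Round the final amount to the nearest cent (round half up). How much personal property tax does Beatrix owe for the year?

1999-05-29 to 1999-06-15: 18 days at 2.75% → €4,403,000 × 2.75% × 18/366 = €5,954.8770
1999-06-16 to 1999-07-17: 32 days at 0.75% → €4,403,000 × 0.75% × 32/366 = €2,887.2131
Total = €8,842.0902

€8,842.09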